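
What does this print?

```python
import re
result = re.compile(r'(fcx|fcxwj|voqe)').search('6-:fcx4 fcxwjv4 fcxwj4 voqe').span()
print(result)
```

(3, 6)

The match spans [3:6] → 'fcx'.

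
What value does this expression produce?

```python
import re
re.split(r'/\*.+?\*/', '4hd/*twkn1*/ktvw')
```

['4hd', 'ktvw']

Splitting on the pattern gives 2 pieces.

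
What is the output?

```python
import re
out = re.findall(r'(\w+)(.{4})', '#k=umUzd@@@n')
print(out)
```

[('k', '=umU'), ('zd', '@@@n')]

The pattern matches one or more of a word character (captured); then exactly 4 of any character (captured).
Matches: at [1:6] match 'k=umU', groups = ('k', '=umU'); at [6:12] match 'zd@@@n', groups = ('zd', '@@@n').
2 groups means each result is a tuple of 2 captured strings — 2 here.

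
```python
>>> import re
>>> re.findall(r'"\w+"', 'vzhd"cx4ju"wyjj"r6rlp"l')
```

['"cx4ju"', '"r6rlp"']

No capturing groups, so `findall` returns the 2 full match strings.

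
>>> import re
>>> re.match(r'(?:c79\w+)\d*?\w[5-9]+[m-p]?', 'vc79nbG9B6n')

Pattern: the literal 'c79', then one or more of a word character (non-capturing group); then zero or more of a digit (lazy), then a word character; then one or more of a character in [5-9], then optionally a character in [m-p].
`match` is anchored at position 0; if the pattern doesn't fit there, it returns None.
Here position 0 doesn't satisfy it, so the call returns None.

None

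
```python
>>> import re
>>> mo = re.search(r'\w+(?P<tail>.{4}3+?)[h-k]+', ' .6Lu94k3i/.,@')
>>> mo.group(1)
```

'u94k3'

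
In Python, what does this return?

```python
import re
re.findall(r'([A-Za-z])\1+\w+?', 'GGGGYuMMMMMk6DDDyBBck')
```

The backreference `\1` re-matches whatever the first group consumed, character for character.
Matches: at [0:5] match 'GGGGY', group 1 = 'G'; at [6:12] match 'MMMMMk', group 1 = 'M'; at [13:17] match 'DDDy', group 1 = 'D'; at [17:20] match 'BBc', group 1 = 'B'.
With a single group, `findall` returns only what that group captured — 4 items.

['G', 'M', 'D', 'B']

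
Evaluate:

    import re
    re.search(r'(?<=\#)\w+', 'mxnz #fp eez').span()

(6, 8)

The positive lookaround only admits positions where the adjacent text matches; those characters stay outside the span.
The match spans [6:8] → 'fp'.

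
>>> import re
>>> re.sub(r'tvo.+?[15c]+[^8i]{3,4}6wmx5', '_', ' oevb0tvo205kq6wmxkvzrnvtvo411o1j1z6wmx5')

' oevb0_'

Pattern: the literal 'tvo', then one or more of any character (lazy), then one or more of one of [15c]; then 3 to 4 of any character except [8i], then the literal '6wm', then the literal 'x5'.
Every occurrence is swapped for '_'.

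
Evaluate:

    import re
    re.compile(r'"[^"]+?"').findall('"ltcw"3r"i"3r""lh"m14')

Since nothing is captured, `findall` lists the 3 matched substrings directly.

['"ltcw"', '"i"', '"lh"']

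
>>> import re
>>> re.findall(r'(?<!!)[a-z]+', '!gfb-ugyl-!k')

['fb', 'ugyl']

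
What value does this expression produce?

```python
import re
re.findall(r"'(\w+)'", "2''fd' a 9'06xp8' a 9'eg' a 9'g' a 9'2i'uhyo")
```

['fd', '06xp8', 'eg', 'g', '2i']

Scanning left to right: at [2:6] match "'fd'", group 1 = 'fd'; at [10:17] match "'06xp8'", group 1 = '06xp8'; at [21:25] match "'eg'", group 1 = 'eg'; at [29:32] match "'g'", group 1 = 'g'; at [36:40] match "'2i'", group 1 = '2i'.
With a single group, `findall` returns only what that group captured — 5 items.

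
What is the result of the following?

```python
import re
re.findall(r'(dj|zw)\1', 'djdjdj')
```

['dj']

A backreference is literal: `\1` must see the identical characters the first group matched.
One capturing group, so `findall` returns just the captured substring from the one match — 1 in all.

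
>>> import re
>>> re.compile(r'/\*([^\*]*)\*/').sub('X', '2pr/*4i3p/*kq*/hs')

'2pr/*4i3pXhs'

Each match is replaced by 'X'.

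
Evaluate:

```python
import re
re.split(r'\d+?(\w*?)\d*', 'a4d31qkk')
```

Pattern: one or more of a digit (lazy); then zero or more of a word character (lazy) (captured); then zero or more of a digit.
Because the quantifier is non-greedy, it stops expanding at the earliest point where the rest of the pattern can succeed.
Matches to split on: at [1:2] → '4'; at [3:5] → '31'.
`re.split` interleaves the captured-group text with the surrounding fragments.

['a', '', 'd', '', 'qkk']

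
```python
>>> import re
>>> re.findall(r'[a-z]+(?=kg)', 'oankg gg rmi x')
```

['oan']

The lookaround is zero-width — it requires the adjacent text to match without consuming it, so the asserted text isn't part of the match.
Scanning left to right: at [0:3] → 'oan'.
`findall` yields the raw match text (1 of them) because the pattern has no groups.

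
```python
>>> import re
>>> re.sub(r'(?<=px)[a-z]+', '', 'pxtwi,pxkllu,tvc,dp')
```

The positive lookaround only admits positions where the adjacent text matches; those characters stay outside the span.
`sub` substitutes '' at each match site.

'px,px,tvc,dp'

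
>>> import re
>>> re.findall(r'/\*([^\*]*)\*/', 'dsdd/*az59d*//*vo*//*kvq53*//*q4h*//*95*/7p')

['az59d', 'vo', 'kvq53', 'q4h', '95']

Because there's exactly one group, `findall` drops the full match and keeps group 1 from each hit.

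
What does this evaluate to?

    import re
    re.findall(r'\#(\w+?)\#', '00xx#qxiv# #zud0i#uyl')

Because there's exactly one group, `findall` drops the full match and keeps group 1 from each hit.

['qxiv', 'zud0i']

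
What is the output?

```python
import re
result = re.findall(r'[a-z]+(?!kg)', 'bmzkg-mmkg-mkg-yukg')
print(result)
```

['bmzkg', 'mmkg', 'mkg', 'yukg']

The negative lookaround is zero-width — it rules out positions where the adjacent text would match, without consuming anything.
Since nothing is captured, `findall` lists the 4 matched substrings directly.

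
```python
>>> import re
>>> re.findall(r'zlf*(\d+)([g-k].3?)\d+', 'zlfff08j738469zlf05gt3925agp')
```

[('08', 'j73'), ('05', 'gt3')]

2 groups means each result is a tuple of 2 captured strings — 2 here.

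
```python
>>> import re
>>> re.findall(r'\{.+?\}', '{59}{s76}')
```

Lazy quantifiers expand one character at a time until the remainder of the pattern can match.
With no groups in the pattern, `findall` gives back each whole match — 2 here.

['{59}', '{s76}']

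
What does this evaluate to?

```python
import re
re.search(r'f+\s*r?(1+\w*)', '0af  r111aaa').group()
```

'f  r111aaa'

The match spans [2:12] → 'f  r111aaa'.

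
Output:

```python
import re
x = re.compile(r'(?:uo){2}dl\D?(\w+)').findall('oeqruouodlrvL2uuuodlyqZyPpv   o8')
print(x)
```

['vL2uuuodlyqZyPpv']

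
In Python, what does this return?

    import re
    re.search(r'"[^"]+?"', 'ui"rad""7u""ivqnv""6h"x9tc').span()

The match spans [2:7] → '"rad"'.

(2, 7)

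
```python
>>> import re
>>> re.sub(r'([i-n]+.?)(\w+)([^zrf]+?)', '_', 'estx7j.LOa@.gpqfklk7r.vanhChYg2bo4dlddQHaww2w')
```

'estx7_.gpqf_va_'

Lazy quantifiers expand one character at a time until the remainder of the pattern can match.
Every occurrence is swapped for '_'.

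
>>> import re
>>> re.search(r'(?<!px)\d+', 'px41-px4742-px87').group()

The negative lookahead/lookbehind blocks any match where the forbidden context is present.
The match spans [3:4] → '1'.

'1'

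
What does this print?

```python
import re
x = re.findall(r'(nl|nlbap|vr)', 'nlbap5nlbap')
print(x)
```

The regex engine tests alternatives in the order written; an earlier branch that matches wins even if a later one would match more.
`findall` collects group 1 from each match (2 total).

['nl', 'nl']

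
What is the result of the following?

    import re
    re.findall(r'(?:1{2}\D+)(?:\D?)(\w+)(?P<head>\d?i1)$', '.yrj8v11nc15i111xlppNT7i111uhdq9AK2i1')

[('15i111xlppNT7i111uhdq9AK2', 'i1')]

The pattern matches exactly 2 of the literal '1', then one or more of a non-digit (non-capturing group); then optionally a non-digit (non-capturing group); then one or more of a word character (captured); then optionally a digit, then the literal 'i1' (captured as 'head'); then anchored at the end.
Scanning left to right: at [6:37] match '11nc15i111xlppNT7i111uhdq9AK2i1', groups = ('15i111xlppNT7i111uhdq9AK2', 'i1').
2 groups means the one result is a tuple of 2 captured strings — 1 here.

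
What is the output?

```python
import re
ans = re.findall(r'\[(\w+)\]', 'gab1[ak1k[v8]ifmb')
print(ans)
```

['v8']

One capturing group, so `findall` returns just the captured substring from the one match — 1 in all.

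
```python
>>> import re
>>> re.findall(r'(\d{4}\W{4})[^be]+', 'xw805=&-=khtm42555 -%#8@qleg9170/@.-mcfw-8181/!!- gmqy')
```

['2555 -%#', '9170/@.-']

Pattern: exactly 4 of a digit, then exactly 4 of a non-word character (captured); then one or more of any character except [be].
Scanning left to right: at [14:26] match '2555 -%#8@ql', group 1 = '2555 -%#'; at [28:54] match '9170/@.-mcfw-8181/!!- gmqy', group 1 = '9170/@.-'.
`findall` collects group 1 from each match (2 total).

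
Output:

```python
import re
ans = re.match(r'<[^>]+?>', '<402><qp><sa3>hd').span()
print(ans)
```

`re.match` won't scan ahead — the pattern has to work from the very first character.
The match spans [0:5] → '<402>'.

(0, 5)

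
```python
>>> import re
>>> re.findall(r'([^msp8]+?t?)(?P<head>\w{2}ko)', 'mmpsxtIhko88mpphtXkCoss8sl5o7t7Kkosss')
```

[('xt', 'Ihko'), ('l5o7t', '7Kko')]

This matches one or more of any character except [msp8] (lazy), then optionally the literal 't' (captured); then exactly 2 of a word character, then a literal 'k', then the literal 'o' (captured as 'head').
Multiple groups make `findall` return tuples — one 2-tuple for each match.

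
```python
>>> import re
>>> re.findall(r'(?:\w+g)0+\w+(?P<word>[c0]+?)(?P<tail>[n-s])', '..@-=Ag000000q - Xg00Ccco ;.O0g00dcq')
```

[('0', 'q'), ('c', 'o'), ('c', 'q')]

This matches one or more of a word character, then the literal 'g' (non-capturing group); then one or more of a literal '0', then one or more of a word character; then one or more of one of [c0] (lazy) (captured as 'word'); then a character in [n-s] (captured as 'tail').
Walking the string: at [5:14] match 'Ag000000q', groups = ('0', 'q'); at [17:25] match 'Xg00Ccco', groups = ('c', 'o'); at [28:36] match 'O0g00dcq', groups = ('c', 'q').
Multiple groups make `findall` return tuples — one 2-tuple for each match.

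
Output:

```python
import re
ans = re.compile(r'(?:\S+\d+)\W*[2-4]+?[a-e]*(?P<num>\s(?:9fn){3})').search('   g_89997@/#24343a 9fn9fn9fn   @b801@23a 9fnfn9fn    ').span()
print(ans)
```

(3, 29)

The match spans [3:29] → 'g_89997@/#24343a 9fn9fn9fn'.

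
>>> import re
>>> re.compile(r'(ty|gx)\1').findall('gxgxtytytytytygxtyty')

['gx', 'ty', 'ty', 'ty']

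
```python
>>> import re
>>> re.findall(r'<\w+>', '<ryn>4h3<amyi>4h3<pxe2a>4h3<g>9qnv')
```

Matches: at [0:5] → '<ryn>'; at [8:14] → '<amyi>'; at [17:24] → '<pxe2a>'; at [27:30] → '<g>'.
With no groups in the pattern, `findall` gives back each whole match — 4 here.

['<ryn>', '<amyi>', '<pxe2a>', '<g>']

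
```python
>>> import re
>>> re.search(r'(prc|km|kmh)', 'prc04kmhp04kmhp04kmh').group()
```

'prc'

The match spans [0:3] → 'prc'.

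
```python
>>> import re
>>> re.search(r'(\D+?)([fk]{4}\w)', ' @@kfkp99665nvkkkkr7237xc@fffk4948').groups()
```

('nv', 'kkkkr')

The match spans [12:19] → 'nvkkkkr'.
Captured: group 1 = 'nv', group 2 = 'kkkkr'.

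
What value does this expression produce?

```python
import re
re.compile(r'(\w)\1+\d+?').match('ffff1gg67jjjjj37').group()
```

`re.match` only tries the pattern at the start of the string.
The match spans [0:5] → 'ffff1'.

'ffff1'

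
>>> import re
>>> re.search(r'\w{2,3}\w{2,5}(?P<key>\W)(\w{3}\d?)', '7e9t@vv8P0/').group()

'7e9t@vv8'

This matches 2 to 3 of a word character, then 2 to 5 of a word character; then a non-word character (captured as 'key'); then exactly 3 of a word character, then optionally a digit (captured).
Unlike `match`, `search` isn't anchored — it looks for the pattern anywhere in the string.
The match spans [0:8] → '7e9t@vv8'.
Captured: group 1 = '@', group 2 = 'vv8'.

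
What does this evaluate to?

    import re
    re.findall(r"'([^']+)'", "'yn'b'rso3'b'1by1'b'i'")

Scanning left to right: at [0:4] match "'yn'", group 1 = 'yn'; at [5:11] match "'rso3'", group 1 = 'rso3'; at [12:18] match "'1by1'", group 1 = '1by1'; at [19:22] match "'i'", group 1 = 'i'.
`findall` collects group 1 from each match (4 total).

['yn', 'rso3', '1by1', 'i']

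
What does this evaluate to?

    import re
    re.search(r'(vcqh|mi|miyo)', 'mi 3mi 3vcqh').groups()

('mi',)

The match spans [0:2] → 'mi'.
Captured: group 1 = 'mi'.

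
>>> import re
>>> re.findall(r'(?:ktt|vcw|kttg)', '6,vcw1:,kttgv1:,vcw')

['vcw', 'ktt', 'vcw']

Alternation isn't longest-match — the leftmost alternative that fits at this position is chosen.
Matches: at [2:5] → 'vcw'; at [8:11] → 'ktt'; at [16:19] → 'vcw'.
`findall` yields the raw match text (3 of them) because the pattern has no groups.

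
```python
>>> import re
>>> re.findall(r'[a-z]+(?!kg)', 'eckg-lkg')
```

['eckg', 'lkg']

Because the assertion is negative and zero-width, positions next to the forbidden text are skipped.
Since nothing is captured, `findall` lists the 2 matched substrings directly.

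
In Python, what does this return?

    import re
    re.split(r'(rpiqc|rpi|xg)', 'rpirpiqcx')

`|` is ordered: at each position the engine commits to the first alternative that works.
Matches to split on: at [0:3] → 'rpi'; at [3:8] → 'rpiqc'.
Because the pattern has a capturing group, `split` also inserts each captured text between the pieces.

['', 'rpi', '', 'rpiqc', 'x']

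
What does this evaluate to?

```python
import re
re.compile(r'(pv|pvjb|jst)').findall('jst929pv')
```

`findall` collects group 1 from each match (2 total).

['jst', 'pv']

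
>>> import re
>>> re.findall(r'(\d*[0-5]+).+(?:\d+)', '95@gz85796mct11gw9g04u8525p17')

The pattern matches zero or more of a digit, then one or more of a character in [0-5] (captured); then one or more of any character; then one or more of a digit (non-capturing group).
`findall` collects group 1 from the one match (1 total).

['95']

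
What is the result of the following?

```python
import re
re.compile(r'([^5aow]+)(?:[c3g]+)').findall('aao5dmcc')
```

This matches one or more of any character except [5aow] (captured); then one or more of one of [c3g] (non-capturing group).
Scanning left to right: at [4:8] match 'dmcc', group 1 = 'dmc'.
`findall` collects group 1 from the one match (1 total).

['dmc']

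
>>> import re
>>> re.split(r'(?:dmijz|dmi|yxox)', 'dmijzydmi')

Branches in `(...|...)` are attempted left-to-right; the first branch that allows the whole pattern to succeed is taken.
Matches to split on: at [0:5] → 'dmijz'; at [6:9] → 'dmi'.
Each match becomes a cut point; 3 segments remain.

['', 'y', '']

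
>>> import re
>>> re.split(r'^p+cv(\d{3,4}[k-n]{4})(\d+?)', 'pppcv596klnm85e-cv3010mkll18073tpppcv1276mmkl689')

['', '596klnm', '8', '5e-cv3010mkll18073tpppcv1276mmkl689']

The pattern matches anchored at the start of the string; then one or more of the literal 'p', then the literal 'cv'; then 3 to 4 of a digit, then exactly 4 of a character in [k-n] (captured); then one or more of a digit (lazy) (captured).
A non-greedy quantifier consumes as few characters as it can — just enough that the remainder of the pattern still matches from where it stops; whatever follows it matches normally.
Matches to split on: at [0:13] → 'pppcv596klnm8'.
Because the pattern has a capturing group, `split` also inserts each captured text between the pieces.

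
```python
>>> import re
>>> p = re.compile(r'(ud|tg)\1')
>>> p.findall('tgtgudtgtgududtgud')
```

A backreference is literal: `\1` must see the identical characters the first group matched.
Scanning left to right: at [0:4] match 'tgtg', group 1 = 'tg'; at [6:10] match 'tgtg', group 1 = 'tg'; at [10:14] match 'udud', group 1 = 'ud'.
With a single group, `findall` returns only what that group captured — 3 items.

['tg', 'tg', 'ud']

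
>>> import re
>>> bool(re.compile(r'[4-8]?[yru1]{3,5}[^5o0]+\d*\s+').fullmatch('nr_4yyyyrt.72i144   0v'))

False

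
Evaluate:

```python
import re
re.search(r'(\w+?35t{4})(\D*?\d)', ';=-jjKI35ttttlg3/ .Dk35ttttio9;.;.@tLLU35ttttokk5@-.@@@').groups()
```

('jjKI35tttt', 'lg3')

This matches one or more of a word character (lazy), then the literal '35', then exactly 4 of a literal 't' (captured); then zero or more of a non-digit (lazy), then a digit (captured).
`search` walks the string left to right and returns the first match it finds.
The match spans [3:16] → 'jjKI35ttttlg3'.
Captured: group 1 = 'jjKI35tttt', group 2 = 'lg3'.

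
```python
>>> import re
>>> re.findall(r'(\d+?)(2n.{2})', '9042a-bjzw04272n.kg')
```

[('0427', '2n.k')]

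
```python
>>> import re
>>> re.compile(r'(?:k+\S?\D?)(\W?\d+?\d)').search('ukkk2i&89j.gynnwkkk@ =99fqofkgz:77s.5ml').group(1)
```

'&89'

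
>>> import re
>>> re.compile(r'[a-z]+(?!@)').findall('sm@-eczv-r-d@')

['s', 'eczv', 'r']

A negative assertion filters positions out without eating any characters.
Walking the string: at [0:1] → 's'; at [4:8] → 'eczv'; at [9:10] → 'r'.
No capturing groups, so `findall` returns the 3 full match strings.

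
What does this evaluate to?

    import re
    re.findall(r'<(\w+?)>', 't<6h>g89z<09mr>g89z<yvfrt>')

Scanning left to right: at [1:5] match '<6h>', group 1 = '6h'; at [9:15] match '<09mr>', group 1 = '09mr'; at [19:26] match '<yvfrt>', group 1 = 'yvfrt'.
One capturing group, so `findall` returns just the captured substring from each match — 3 in all.

['6h', '09mr', 'yvfrt']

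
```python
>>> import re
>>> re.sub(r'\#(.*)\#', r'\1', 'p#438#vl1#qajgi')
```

'p438#vl1qajgi'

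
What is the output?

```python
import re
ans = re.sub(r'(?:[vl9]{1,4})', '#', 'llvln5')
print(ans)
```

This matches 1 to 4 of one of [vl9] (non-capturing group).
Matches: at [0:4] → 'llvl'.
Every occurrence is swapped for '#'.

#n5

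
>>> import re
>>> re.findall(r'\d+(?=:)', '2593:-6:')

Lookahead/lookbehind check context without consuming it, so the matched span excludes the asserted characters.
Scanning left to right: at [0:4] → '2593'; at [6:7] → '6'.
`findall` yields the raw match text (2 of them) because the pattern has no groups.

['2593', '6']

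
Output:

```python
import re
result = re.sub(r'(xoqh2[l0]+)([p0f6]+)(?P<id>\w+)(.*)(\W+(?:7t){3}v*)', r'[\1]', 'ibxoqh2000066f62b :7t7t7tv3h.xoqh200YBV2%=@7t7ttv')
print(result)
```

ib[xoqh20000]3h.xoqh200YBV2%=@7t7ttv

Pattern: the literal 'xo', then the literal 'qh2', then one or more of one of [l0] (captured); then one or more of one of [p0f6] (captured); then one or more of a word character (captured as 'id'); then zero or more of any character (captured); then one or more of a non-word character, then the literal '7t' repeated 3 times, then zero or more of the literal 'v' (captured).
Matches: at [2:26] → 'xoqh2000066f62b :7t7t7tv'.
The replacement refers to a captured group, so each match is rewritten using its own captured text.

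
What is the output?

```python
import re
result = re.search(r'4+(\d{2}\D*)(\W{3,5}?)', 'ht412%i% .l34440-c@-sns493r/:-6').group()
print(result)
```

Pattern: one or more of a literal '4'; then exactly 2 of a digit, then zero or more of a non-digit (captured); then 3 to 5 of a non-word character (lazy) (captured).
`search` walks the string left to right and returns the first match it finds.
The match spans [2:10] → '412%i% .'.
Captured: group 1 = '12%i', group 2 = '% .'.

412%i% .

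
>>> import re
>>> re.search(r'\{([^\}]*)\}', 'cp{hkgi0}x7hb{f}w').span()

(2, 9)

`re.search` scans for the first position where the pattern succeeds.
The match spans [2:9] → '{hkgi0}'.
Captured: group 1 = 'hkgi0'.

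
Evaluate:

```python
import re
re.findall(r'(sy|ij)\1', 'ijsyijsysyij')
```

After group 1 captures some text, `\1` only succeeds where that same text appears again.
Scanning left to right: at [6:10] match 'sysy', group 1 = 'sy'.
One capturing group, so `findall` returns just the captured substring from the one match — 1 in all.

['sy']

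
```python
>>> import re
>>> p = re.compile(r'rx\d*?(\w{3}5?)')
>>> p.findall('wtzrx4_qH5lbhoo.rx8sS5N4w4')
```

The `?` after the quantifier makes it lazy — it takes as little as possible before letting the rest of the pattern try.
One capturing group, so `findall` returns just the captured substring from each match — 2 in all.

['4_q', '8sS5']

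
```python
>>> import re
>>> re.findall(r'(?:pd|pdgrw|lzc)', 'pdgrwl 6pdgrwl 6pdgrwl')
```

['pd', 'pd', 'pd']

Alternation isn't longest-match — the leftmost alternative that fits at this position is chosen.
With no groups in the pattern, `findall` gives back each whole match — 3 here.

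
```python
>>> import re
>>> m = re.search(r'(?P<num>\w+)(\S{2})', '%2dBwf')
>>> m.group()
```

The pattern matches one or more of a word character (captured as 'num'); then exactly 2 of a non-whitespace character (captured).
`re.search` tries every starting position until one works.
The match spans [1:6] → '2dBwf'.
Captured: group 1 = '2dB', group 2 = 'wf'.

'2dBwf'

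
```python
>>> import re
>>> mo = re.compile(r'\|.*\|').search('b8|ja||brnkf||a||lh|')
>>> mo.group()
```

`re.search` tries every starting position until one works.
The match spans [2:20] → '|ja||brnkf||a||lh|'.

'|ja||brnkf||a||lh|'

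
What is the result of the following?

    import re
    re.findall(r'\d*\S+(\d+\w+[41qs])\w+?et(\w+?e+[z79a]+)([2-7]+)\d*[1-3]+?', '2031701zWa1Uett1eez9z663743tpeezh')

3 groups means the one result is a tuple of 3 captured strings — 1 here.

[('1zWa1', 't1eez9z', '66374')]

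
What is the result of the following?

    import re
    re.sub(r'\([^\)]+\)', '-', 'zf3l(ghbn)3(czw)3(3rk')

Matches: at [4:10] → '(ghbn)'; at [11:16] → '(czw)'.
Every occurrence is swapped for '-'.

'zf3l-3-3(3rk'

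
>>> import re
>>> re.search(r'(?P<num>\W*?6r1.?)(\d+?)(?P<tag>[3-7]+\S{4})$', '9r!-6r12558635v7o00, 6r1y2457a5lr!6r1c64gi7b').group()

'!6r1c64gi7b'

The match spans [33:44] → '!6r1c64gi7b'.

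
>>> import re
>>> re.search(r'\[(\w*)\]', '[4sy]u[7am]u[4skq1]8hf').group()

'[4sy]'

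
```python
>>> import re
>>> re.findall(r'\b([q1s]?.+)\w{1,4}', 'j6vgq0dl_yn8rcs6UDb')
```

['j6vgq0dl_yn8rcs6UD']

One capturing group, so `findall` returns just the captured substring from the one match — 1 in all.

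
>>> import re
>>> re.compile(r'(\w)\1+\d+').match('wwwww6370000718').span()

`\1` is not a pattern — it's the concrete string captured by group 1, re-applied verbatim.
`re.match` only tries the pattern at the start of the string.
The match spans [0:15] → 'wwwww6370000718'.
Captured: group 1 = 'w'.

(0, 15)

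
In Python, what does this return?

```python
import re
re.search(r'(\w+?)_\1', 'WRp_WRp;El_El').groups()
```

After group 1 captures some text, `\1` only succeeds where that same text appears again.
`re.search` tries every starting position until one works.
The match spans [0:7] → 'WRp_WRp'.
Captured: group 1 = 'WRp'.

('WRp',)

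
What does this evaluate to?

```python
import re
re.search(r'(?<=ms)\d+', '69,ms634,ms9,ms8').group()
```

'634'

The `(?=…)`/`(?<=…)` assertion just peeks at neighbouring text; it doesn't advance the match position.
Unlike `match`, `search` isn't anchored — it looks for the pattern anywhere in the string.
The match spans [5:8] → '634'.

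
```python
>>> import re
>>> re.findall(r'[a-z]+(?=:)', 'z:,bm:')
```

['z', 'bm']

Because the assertion is zero-width, the text it checks is not consumed and won't appear in the result.
Matches: at [0:1] → 'z'; at [3:5] → 'bm'.
`findall` yields the raw match text (2 of them) because the pattern has no groups.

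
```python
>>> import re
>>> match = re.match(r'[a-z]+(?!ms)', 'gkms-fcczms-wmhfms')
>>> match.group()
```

'gkms'

Because the assertion is negative and zero-width, positions next to the forbidden text are skipped.
With `match`, the pattern is implicitly anchored at the beginning.
The match spans [0:4] → 'gkms'.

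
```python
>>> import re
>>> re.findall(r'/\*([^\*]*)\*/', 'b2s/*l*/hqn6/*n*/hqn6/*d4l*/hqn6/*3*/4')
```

Walking the string: at [3:8] match '/*l*/', group 1 = 'l'; at [12:17] match '/*n*/', group 1 = 'n'; at [21:28] match '/*d4l*/', group 1 = 'd4l'; at [32:37] match '/*3*/', group 1 = '3'.
With a single group, `findall` returns only what that group captured — 4 items.

['l', 'n', 'd4l', '3']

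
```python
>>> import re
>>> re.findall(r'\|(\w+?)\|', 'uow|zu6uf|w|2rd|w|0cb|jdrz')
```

Because there's exactly one group, `findall` drops the full match and keeps group 1 from each hit.

['zu6uf', '2rd', '0cb']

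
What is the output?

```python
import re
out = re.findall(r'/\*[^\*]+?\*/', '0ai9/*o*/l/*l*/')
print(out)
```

['/*o*/', '/*l*/']

`findall` yields the raw match text (2 of them) because the pattern has no groups.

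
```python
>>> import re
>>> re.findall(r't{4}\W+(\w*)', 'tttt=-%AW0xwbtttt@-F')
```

The pattern matches exactly 4 of the literal 't', then one or more of a non-word character; then zero or more of a word character (captured).
Walking the string: at [0:17] match 'tttt=-%AW0xwbtttt', group 1 = 'AW0xwbtttt'.
With a single group, `findall` returns only what that group captured — 1 item.

['AW0xwbtttt']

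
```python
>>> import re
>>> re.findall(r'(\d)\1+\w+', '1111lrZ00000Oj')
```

['1']

`\1` is not a pattern — it's the concrete string captured by group 1, re-applied verbatim.
One capturing group, so `findall` returns just the captured substring from the one match — 1 in all.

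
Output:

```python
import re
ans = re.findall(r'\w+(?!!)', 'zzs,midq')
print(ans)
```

['zzs', 'midq']

The negative lookaround is zero-width — it rules out positions where the adjacent text would match, without consuming anything.
Walking the string: at [0:3] → 'zzs'; at [4:8] → 'midq'.
No capturing groups, so `findall` returns the 2 full match strings.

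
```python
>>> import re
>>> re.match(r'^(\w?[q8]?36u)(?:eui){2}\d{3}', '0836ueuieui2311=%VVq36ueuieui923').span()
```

(0, 14)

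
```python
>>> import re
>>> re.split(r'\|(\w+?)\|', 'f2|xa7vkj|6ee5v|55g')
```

['f2', 'xa7vkj', '6ee5v|55g']

Because the pattern has a capturing group, `split` also inserts each captured text between the pieces.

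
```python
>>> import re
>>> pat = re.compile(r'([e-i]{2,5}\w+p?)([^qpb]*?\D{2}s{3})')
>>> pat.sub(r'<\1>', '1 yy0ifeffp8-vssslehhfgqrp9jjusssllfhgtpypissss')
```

'1 yy0<ifeffp8>l<ehhfgqrp9jjusssllfhgtpyp>'

This matches 2 to 5 of a character in [e-i], then one or more of a word character, then optionally a literal 'p' (captured); then zero or more of any character except [qpb] (lazy), then exactly 2 of a non-digit, then exactly 3 of a literal 's' (captured).
Matches: at [5:17] → 'ifeffp8-vsss'; at [18:47] → 'ehhfgqrp9jjusssllfhgtpypissss'.
Each match is replaced using the text its own group 1 captured.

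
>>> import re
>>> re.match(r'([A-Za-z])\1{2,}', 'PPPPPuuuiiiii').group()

'PPPPP'

After group 1 captures some text, `\1` only succeeds where that same text appears again.
`re.match` only tries the pattern at the start of the string.
The match spans [0:5] → 'PPPPP'.
Captured: group 1 = 'P'.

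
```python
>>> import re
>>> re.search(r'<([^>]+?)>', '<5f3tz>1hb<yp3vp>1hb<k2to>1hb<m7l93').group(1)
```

Unlike `match`, `search` isn't anchored — it looks for the pattern anywhere in the string.
The match spans [0:7] → '<5f3tz>'.
Captured: group 1 = '5f3tz'.

'5f3tz'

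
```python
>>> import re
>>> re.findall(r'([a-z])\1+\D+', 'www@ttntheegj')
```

After group 1 captures some text, `\1` only succeeds where that same text appears again.
Walking the string: at [0:13] match 'www@ttntheegj', group 1 = 'w'.
One capturing group, so `findall` returns just the captured substring from the one match — 1 in all.

['w']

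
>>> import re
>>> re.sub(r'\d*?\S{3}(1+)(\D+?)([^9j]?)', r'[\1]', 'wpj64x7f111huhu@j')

Pattern: zero or more of a digit (lazy), then exactly 3 of a non-whitespace character; then one or more of a literal '1' (captured); then one or more of a non-digit (lazy) (captured); then optionally any character except [9j] (captured).
Because the quantifier is non-greedy, it stops expanding at the earliest point where the rest of the pattern can succeed.
Matches: at [3:13] → '64x7f111hu'.
`\1` in the replacement pulls in group 1's text for each match.

'wpj[111]hu@j'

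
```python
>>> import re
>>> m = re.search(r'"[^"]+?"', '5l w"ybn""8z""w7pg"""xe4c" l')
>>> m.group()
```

'"ybn"'

Unlike `match`, `search` isn't anchored — it looks for the pattern anywhere in the string.
The match spans [4:9] → '"ybn"'.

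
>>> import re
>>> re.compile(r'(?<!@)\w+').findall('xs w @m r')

['xs', 'w', 'r']

A negative assertion filters positions out without eating any characters.
No capturing groups, so `findall` returns the 3 full match strings.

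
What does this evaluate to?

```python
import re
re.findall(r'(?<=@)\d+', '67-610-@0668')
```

['0668']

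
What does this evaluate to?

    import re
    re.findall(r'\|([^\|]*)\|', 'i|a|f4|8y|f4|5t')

['a', '8y']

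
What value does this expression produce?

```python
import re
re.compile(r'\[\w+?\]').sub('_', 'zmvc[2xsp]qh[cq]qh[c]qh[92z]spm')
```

Every occurrence is swapped for '_'.

'zmvc_qh_qh_qh_spm'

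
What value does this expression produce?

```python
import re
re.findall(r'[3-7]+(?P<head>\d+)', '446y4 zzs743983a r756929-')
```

['6', '983', '929']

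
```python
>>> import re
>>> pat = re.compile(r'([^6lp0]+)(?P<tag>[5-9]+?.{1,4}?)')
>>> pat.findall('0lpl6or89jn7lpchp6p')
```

[('or89jn', '7l')]

This matches one or more of any character except [6lp0] (captured); then one or more of a character in [5-9] (lazy), then 1 to 4 of any character (lazy) (captured as 'tag').
Lazy quantifiers expand one character at a time until the remainder of the pattern can match.
Scanning left to right: at [5:13] match 'or89jn7l', groups = ('or89jn', '7l').
With 2 capturing groups, `findall` returns a 2-tuple per match.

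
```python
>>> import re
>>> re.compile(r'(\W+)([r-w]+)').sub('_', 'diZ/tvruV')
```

The pattern matches one or more of a non-word character (captured); then one or more of a character in [r-w] (captured).
Matches: at [3:8] → '/tvru'.
Each match is replaced by '_'.

'diZ_V'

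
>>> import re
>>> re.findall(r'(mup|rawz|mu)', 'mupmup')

['mup', 'mup']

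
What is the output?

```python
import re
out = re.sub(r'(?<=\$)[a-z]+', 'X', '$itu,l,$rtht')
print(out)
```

Because the assertion is zero-width, the text it checks is not consumed and won't appear in the result.
Matches: at [1:4] → 'itu'; at [8:12] → 'rtht'.
Every occurrence is swapped for 'X'.

$X,l,$X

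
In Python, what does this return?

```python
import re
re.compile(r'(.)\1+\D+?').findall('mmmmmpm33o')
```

['m', '3']

The backreference `\1` re-matches whatever the first group consumed, character for character.
Walking the string: at [0:6] match 'mmmmmp', group 1 = 'm'; at [7:10] match '33o', group 1 = '3'.
`findall` collects group 1 from each match (2 total).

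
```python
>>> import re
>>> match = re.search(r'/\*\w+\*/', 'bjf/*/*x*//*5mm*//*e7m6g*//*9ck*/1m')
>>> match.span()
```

(5, 10)

`re.search` scans for the first position where the pattern succeeds.
The match spans [5:10] → '/*x*/'.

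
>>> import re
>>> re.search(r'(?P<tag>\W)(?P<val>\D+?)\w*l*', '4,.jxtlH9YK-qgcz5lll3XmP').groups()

(',', '.')

The pattern matches a non-word character (captured as 'tag'); then one or more of a non-digit (lazy) (captured as 'val'); then zero or more of a word character, then zero or more of a literal 'l'.
`search` walks the string left to right and returns the first match it finds.
The match spans [1:11] → ',.jxtlH9YK'.
Captured: group 1 = ',', group 2 = '.'.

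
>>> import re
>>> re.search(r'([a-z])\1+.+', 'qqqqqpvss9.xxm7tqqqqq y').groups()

('q',)

A backreference is literal: `\1` must see the identical characters the first group matched.
`re.search` scans for the first position where the pattern succeeds.
The match spans [0:23] → 'qqqqqpvss9.xxm7tqqqqq y'.
Captured: group 1 = 'q'.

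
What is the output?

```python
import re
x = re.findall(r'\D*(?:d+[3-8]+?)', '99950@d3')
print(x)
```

The pattern matches zero or more of a non-digit; then one or more of a literal 'd', then one or more of a character in [3-8] (lazy) (non-capturing group).
Scanning left to right: at [5:8] → '@d3'.
`findall` yields the raw match text (1 of them) because the pattern has no groups.

['@d3']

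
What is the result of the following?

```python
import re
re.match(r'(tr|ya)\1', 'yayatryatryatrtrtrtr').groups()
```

('ya',)

The match spans [0:4] → 'yaya'.
Captured: group 1 = 'ya'.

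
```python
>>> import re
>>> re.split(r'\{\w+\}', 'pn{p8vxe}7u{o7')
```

['pn', '7u{o7']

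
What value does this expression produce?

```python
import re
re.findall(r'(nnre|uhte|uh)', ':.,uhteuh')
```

`|` is ordered: at each position the engine commits to the first alternative that works.
Scanning left to right: at [3:7] match 'uhte', group 1 = 'uhte'; at [7:9] match 'uh', group 1 = 'uh'.
One capturing group, so `findall` returns just the captured substring from each match — 2 in all.

['uhte', 'uh']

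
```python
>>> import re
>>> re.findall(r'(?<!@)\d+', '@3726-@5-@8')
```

['726']

Because the assertion is negative and zero-width, positions next to the forbidden text are skipped.
Since nothing is captured, `findall` lists the 1 matched substring directly.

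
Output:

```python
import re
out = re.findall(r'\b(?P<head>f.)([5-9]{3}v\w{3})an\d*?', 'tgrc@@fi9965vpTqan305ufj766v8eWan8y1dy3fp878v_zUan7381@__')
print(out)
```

[]

This matches a word boundary (`\b`, zero-width); then a literal 'f', then any character (captured as 'head'); then exactly 3 of a character in [5-9], then a literal 'v', then exactly 3 of a word character (captured); then the literal 'an', then zero or more of a digit (lazy).
`findall` packs the 2 group values into a tuple for every match.
Nothing in the string satisfies the pattern, so the list is empty.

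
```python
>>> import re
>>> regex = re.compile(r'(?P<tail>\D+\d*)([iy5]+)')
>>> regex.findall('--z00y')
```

[('--z00', 'y')]

Pattern: one or more of a non-digit, then zero or more of a digit (captured as 'tail'); then one or more of one of [iy5] (captured).
Matches: at [0:6] match '--z00y', groups = ('--z00', 'y').
Multiple groups make `findall` return tuples — one 2-tuple for the one match.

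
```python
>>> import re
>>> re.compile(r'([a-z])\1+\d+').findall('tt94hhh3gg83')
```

['t', 'h', 'g']

The backreference `\1` re-matches whatever the first group consumed, character for character.
Because there's exactly one group, `findall` drops the full match and keeps group 1 from each hit.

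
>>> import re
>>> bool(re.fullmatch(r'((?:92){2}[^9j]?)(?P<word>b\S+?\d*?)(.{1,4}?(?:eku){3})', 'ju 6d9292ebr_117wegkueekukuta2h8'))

This matches the literal '92' repeated 2 times, then optionally any character except [9j] (captured); then the literal 'b', then one or more of a non-whitespace character (lazy), then zero or more of a digit (lazy) (captured as 'word'); then 1 to 4 of any character (lazy), then the literal 'eku' repeated 3 times (captured).
For `fullmatch`, every character of the input must be accounted for by the pattern.
Here the pattern can't cover the whole string, so the call returns None, and `bool(None)` is False.

False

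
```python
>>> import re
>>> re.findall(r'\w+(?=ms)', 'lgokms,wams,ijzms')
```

Lookahead/lookbehind check context without consuming it, so the matched span excludes the asserted characters.
With no groups in the pattern, `findall` gives back each whole match — 3 here.

['lgok', 'wa', 'ijz']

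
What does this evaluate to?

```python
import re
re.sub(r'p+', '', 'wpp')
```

'w'

Pattern: one or more of a literal 'p'.
Matches: at [1:3] → 'pp'.
`sub` substitutes '' at each match site.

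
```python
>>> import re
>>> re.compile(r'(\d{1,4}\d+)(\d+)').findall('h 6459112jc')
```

[('645911', '2')]

Pattern: 1 to 4 of a digit, then one or more of a digit (captured); then one or more of a digit (captured).
Walking the string: at [2:9] match '6459112', groups = ('645911', '2').
Multiple groups make `findall` return tuples — one 2-tuple for the one match.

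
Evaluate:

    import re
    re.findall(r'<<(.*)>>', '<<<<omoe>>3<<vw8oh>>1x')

['<<omoe>>3<<vw8oh']

Scanning left to right: at [0:20] match '<<<<omoe>>3<<vw8oh>>', group 1 = '<<omoe>>3<<vw8oh'.
`findall` collects group 1 from the one match (1 total).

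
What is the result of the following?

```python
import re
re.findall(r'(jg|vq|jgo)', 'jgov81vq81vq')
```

Branches in `(...|...)` are attempted left-to-right; the first branch that allows the whole pattern to succeed is taken.
Matches: at [0:2] match 'jg', group 1 = 'jg'; at [6:8] match 'vq', group 1 = 'vq'; at [10:12] match 'vq', group 1 = 'vq'.
With a single group, `findall` returns only what that group captured — 3 items.

['jg', 'vq', 'vq']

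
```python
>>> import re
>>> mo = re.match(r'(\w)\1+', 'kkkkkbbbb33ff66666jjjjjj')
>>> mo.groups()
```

('k',)

The match spans [0:5] → 'kkkkk'.
Captured: group 1 = 'k'.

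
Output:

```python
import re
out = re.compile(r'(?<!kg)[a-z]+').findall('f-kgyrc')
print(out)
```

A negative assertion filters positions out without eating any characters.
Walking the string: at [0:1] → 'f'; at [2:7] → 'kgyrc'.
Since nothing is captured, `findall` lists the 2 matched substrings directly.

['f', 'kgyrc']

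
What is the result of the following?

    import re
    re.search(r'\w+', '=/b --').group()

'b'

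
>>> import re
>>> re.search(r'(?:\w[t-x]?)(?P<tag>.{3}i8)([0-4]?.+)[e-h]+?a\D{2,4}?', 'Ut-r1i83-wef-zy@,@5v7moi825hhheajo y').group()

'Ut-r1i83-wef-zy@,@5v7moi825hhheajo'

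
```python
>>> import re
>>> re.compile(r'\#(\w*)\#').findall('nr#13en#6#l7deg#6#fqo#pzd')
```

['13en', 'l7deg', 'fqo']

`findall` collects group 1 from each match (3 total).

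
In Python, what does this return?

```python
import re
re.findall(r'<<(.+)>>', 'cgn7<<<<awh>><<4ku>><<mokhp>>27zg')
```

Matches: at [4:29] match '<<<<awh>><<4ku>><<mokhp>>', group 1 = '<<awh>><<4ku>><<mokhp'.
`findall` collects group 1 from the one match (1 total).

['<<awh>><<4ku>><<mokhp']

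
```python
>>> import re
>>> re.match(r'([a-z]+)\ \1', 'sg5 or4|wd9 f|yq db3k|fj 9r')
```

None

`re.match` won't scan ahead — the pattern has to work from the very first character.
Here the pattern fails at index 0, so the call returns None.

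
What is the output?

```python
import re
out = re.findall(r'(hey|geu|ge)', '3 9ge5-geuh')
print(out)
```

['ge', 'geu']

Branches in `(...|...)` are attempted left-to-right; the first branch that allows the whole pattern to succeed is taken.
With a single group, `findall` returns only what that group captured — 2 items.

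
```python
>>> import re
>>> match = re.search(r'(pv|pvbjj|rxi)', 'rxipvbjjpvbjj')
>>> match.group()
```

'rxi'

`re.search` tries every starting position until one works.
The match spans [0:3] → 'rxi'.
Captured: group 1 = 'rxi'.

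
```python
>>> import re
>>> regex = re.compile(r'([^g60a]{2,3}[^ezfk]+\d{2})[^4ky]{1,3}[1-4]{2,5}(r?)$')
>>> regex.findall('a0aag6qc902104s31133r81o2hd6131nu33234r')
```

[('qc902104s31133r81o2hd6131nu33', 'r')]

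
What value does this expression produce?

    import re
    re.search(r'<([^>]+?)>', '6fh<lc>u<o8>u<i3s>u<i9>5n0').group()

'<lc>'

`re.search` scans for the first position where the pattern succeeds.
The match spans [3:7] → '<lc>'.
Captured: group 1 = 'lc'.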